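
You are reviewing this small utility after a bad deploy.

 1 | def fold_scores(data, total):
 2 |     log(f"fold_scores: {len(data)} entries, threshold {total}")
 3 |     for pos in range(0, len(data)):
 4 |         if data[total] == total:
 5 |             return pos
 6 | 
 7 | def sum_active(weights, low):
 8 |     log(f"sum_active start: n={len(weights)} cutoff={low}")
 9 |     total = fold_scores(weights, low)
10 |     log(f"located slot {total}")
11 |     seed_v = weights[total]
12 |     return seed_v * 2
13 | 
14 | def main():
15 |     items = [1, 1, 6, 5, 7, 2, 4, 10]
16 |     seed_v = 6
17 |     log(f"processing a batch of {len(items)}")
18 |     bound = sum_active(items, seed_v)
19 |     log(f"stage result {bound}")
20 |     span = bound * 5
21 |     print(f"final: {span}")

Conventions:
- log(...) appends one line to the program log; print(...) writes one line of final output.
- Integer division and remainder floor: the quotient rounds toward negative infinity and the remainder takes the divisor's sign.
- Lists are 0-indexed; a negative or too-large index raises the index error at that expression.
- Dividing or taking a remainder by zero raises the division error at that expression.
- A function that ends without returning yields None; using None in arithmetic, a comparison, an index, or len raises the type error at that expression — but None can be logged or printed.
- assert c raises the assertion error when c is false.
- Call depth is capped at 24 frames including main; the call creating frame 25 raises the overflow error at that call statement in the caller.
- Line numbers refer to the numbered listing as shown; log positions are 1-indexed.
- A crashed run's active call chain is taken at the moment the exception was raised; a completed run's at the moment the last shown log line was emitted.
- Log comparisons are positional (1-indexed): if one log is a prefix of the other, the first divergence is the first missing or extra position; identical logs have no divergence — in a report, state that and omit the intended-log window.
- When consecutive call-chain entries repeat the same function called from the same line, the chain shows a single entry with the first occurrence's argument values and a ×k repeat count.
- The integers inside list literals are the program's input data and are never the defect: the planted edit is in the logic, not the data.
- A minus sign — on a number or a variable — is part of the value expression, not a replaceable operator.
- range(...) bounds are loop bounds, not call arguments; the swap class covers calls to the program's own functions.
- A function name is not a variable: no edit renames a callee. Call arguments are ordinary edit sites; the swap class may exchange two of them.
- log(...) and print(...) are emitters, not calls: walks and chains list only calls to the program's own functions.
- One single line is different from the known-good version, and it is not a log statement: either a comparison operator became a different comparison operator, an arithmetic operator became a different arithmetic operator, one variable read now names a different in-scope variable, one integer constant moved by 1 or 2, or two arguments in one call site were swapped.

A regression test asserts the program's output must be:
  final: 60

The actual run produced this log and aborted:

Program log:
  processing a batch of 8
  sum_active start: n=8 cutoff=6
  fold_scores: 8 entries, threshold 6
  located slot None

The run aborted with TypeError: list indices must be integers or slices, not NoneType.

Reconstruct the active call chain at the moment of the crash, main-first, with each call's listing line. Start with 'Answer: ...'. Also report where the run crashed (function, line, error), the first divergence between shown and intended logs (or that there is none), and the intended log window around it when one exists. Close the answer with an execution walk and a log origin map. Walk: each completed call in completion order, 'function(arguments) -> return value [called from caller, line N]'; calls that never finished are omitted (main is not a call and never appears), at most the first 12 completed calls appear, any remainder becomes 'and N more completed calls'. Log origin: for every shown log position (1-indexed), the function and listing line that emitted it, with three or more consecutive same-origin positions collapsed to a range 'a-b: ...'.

Answer: main -> sum_active (called at line 18).
The tell: Everything matches until log position 4, which reads 'located slot None' in place of 'located slot 2'.
Crash: sum_active, line 11, TypeError.
First divergence: position 4 — shown 'located slot None', intended 'located slot 2'.
Intended log window:
  2: sum_active start: n=8 cutoff=6
  3: fold_scores: 8 entries, threshold 6
  4: located slot 2
  5: stage result 12
Execution walk:
  fold_scores([1, 1, 6, 5, 7, 2, 4, 10], 6) -> None  [called from sum_active, line 9]
Log origin:
  1: emitted by main (line 17)
  2: emitted by sum_active (line 8)
  3: emitted by fold_scores (line 2)
  4: emitted by sum_active (line 10)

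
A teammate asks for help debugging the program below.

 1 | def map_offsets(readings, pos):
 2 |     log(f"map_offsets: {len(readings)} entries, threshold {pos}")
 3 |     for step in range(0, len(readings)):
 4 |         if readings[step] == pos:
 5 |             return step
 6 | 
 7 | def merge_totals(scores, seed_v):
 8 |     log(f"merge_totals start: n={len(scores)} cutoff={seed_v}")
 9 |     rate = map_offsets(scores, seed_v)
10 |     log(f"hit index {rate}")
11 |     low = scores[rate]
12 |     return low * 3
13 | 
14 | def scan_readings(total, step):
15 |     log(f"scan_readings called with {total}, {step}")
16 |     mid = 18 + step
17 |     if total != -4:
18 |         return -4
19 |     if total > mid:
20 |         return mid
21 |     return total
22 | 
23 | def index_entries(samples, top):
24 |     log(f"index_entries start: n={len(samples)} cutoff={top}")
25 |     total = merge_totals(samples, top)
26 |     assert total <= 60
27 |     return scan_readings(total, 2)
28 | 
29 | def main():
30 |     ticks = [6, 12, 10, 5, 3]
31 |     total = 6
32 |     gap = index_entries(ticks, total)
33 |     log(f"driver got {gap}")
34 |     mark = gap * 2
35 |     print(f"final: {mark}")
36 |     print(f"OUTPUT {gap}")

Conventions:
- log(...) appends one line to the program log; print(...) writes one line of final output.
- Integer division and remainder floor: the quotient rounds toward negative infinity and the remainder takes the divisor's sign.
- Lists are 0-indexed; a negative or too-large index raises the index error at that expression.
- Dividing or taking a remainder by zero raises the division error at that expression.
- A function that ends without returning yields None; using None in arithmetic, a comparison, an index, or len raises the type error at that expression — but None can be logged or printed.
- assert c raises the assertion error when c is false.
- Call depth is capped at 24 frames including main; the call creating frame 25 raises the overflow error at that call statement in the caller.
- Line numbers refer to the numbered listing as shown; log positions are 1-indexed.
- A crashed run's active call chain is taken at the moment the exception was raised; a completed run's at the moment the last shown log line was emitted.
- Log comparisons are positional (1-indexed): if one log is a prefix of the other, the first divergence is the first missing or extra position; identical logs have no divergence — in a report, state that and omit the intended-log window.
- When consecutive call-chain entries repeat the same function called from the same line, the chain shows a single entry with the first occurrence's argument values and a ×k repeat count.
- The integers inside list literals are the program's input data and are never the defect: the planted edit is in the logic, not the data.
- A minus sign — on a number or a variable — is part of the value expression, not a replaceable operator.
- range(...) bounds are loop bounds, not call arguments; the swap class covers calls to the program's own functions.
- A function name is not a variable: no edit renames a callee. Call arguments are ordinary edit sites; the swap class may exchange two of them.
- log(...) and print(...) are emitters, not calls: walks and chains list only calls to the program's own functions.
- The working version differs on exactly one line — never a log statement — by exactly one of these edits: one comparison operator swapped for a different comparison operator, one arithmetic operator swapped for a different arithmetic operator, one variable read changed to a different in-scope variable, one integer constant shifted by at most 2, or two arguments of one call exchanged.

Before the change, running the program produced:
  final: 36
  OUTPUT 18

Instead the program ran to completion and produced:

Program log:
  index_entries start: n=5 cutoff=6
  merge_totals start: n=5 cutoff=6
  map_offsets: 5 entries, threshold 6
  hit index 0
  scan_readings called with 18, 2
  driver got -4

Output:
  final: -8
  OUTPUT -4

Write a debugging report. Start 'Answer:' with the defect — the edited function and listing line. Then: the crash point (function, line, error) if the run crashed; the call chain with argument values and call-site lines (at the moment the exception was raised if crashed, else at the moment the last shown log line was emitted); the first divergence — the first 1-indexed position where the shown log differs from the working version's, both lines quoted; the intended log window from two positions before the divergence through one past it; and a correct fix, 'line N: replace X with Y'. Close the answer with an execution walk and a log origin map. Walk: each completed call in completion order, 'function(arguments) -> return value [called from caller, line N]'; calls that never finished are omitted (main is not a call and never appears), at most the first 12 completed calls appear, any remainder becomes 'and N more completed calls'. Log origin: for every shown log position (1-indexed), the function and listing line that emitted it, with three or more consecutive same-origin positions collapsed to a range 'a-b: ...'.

Answer: the defect is in scan_readings at line 17.
Key fact: Position 6 is the first bad log line: 'driver got -4' should read 'driver got 18'.
Call chain: main.
First divergence: position 6; shown 'driver got -4' vs intended 'driver got 18'.
Intended log window:
  4: hit index 0
  5: scan_readings called with 18, 2
  6: driver got 18
Execution walk:
  map_offsets([6, 12, 10, 5, 3], 6) -> 0  [called from merge_totals, line 9]
  merge_totals([6, 12, 10, 5, 3], 6) -> 18  [called from index_entries, line 25]
  scan_readings(18, 2) -> -4  [called from index_entries, line 27]
  index_entries([6, 12, 10, 5, 3], 6) -> -4  [called from main, line 32]
Origin of each log line:
  1 — index_entries, line 24
  2 — merge_totals, line 8
  3 — map_offsets, line 2
  4 — merge_totals, line 10
  5 — scan_readings, line 15
  6 — main, line 33
A correct fix: line 17: replace `!=` with `<`.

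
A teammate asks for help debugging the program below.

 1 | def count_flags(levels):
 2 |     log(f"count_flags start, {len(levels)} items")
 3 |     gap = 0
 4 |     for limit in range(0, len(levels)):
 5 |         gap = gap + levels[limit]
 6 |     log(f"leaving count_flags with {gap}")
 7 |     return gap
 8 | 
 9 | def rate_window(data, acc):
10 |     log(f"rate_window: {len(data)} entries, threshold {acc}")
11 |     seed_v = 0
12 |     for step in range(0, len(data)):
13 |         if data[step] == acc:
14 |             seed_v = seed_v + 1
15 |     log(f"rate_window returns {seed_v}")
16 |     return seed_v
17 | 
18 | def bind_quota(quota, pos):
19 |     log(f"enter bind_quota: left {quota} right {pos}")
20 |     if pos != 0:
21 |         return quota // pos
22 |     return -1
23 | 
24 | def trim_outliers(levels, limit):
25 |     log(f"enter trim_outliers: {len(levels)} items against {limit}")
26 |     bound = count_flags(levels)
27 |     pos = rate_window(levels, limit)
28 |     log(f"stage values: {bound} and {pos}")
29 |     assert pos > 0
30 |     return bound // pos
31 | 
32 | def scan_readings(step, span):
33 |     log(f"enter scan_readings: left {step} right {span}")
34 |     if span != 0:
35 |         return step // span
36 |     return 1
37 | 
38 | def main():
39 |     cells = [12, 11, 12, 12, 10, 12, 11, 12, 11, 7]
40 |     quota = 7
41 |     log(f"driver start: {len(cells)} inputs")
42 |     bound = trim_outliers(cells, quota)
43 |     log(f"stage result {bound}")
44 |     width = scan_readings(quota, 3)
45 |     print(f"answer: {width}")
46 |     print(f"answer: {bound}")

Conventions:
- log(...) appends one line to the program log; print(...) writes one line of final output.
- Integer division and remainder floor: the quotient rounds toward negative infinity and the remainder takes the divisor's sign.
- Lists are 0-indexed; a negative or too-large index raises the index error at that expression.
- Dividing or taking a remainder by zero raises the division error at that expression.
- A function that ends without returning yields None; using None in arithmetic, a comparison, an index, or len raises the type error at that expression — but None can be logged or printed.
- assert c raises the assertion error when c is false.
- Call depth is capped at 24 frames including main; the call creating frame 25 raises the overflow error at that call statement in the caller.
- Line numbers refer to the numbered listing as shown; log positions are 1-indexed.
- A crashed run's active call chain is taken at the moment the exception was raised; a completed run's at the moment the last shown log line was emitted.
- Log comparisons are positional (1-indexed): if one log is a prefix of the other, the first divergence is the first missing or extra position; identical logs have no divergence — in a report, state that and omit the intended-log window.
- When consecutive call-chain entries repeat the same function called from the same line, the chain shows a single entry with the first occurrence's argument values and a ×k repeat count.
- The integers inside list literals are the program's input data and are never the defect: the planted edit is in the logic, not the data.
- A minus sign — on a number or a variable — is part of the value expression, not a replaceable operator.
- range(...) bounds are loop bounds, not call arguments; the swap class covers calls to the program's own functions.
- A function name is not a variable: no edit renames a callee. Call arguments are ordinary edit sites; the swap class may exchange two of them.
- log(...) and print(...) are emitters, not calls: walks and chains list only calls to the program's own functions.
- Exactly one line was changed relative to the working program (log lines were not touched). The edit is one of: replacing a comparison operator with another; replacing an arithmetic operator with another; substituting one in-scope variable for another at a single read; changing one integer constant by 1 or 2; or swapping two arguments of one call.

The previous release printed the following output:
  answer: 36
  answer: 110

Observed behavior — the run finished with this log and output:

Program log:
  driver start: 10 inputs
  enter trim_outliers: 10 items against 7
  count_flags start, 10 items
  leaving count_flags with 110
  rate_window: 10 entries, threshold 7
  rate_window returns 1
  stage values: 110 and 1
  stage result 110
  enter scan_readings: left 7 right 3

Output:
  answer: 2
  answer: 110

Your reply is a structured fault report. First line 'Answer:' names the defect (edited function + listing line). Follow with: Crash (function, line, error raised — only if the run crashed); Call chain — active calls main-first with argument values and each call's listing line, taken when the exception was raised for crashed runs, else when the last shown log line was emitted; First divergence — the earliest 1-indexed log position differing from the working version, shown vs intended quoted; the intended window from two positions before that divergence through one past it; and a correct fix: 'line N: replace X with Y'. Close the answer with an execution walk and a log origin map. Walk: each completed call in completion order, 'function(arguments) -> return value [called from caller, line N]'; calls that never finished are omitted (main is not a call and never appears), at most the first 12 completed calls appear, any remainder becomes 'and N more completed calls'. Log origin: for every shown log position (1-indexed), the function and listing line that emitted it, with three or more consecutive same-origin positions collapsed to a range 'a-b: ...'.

Answer: the defect is in main at line 44.
The tell: Log line 9 is where behavior first shows: 'enter scan_readings: left 7 right 3' appears instead of 'enter scan_readings: left 110 right 3'.
Call chain: main -> scan_readings(7, 3) (called at line 44).
First divergence: position 9 — shown 'enter scan_readings: left 7 right 3', intended 'enter scan_readings: left 110 right 3'.
Intended log window:
  7: stage values: 110 and 1
  8: stage result 110
  9: enter scan_readings: left 110 right 3
Execution walk:
  count_flags([12, 11, 12, 12, 10, 12, 11, 12, 11, 7]) -> 110  [called from trim_outliers, line 26]
  rate_window([12, 11, 12, 12, 10, 12, 11, 12, 11, 7], 7) -> 1  [called from trim_outliers, line 27]
  trim_outliers([12, 11, 12, 12, 10, 12, 11, 12, 11, 7], 7) -> 110  [called from main, line 42]
  scan_readings(7, 3) -> 2  [called from main, line 44]
Log origins:
  1: logged in main at line 41
  2: logged in trim_outliers at line 25
  3: logged in count_flags at line 2
  4: logged in count_flags at line 6
  5: logged in rate_window at line 10
  6: logged in rate_window at line 15
  7: logged in trim_outliers at line 28
  8: logged in main at line 43
  9: logged in scan_readings at line 33
A correct fix: line 44: replace `quota` with `bound`.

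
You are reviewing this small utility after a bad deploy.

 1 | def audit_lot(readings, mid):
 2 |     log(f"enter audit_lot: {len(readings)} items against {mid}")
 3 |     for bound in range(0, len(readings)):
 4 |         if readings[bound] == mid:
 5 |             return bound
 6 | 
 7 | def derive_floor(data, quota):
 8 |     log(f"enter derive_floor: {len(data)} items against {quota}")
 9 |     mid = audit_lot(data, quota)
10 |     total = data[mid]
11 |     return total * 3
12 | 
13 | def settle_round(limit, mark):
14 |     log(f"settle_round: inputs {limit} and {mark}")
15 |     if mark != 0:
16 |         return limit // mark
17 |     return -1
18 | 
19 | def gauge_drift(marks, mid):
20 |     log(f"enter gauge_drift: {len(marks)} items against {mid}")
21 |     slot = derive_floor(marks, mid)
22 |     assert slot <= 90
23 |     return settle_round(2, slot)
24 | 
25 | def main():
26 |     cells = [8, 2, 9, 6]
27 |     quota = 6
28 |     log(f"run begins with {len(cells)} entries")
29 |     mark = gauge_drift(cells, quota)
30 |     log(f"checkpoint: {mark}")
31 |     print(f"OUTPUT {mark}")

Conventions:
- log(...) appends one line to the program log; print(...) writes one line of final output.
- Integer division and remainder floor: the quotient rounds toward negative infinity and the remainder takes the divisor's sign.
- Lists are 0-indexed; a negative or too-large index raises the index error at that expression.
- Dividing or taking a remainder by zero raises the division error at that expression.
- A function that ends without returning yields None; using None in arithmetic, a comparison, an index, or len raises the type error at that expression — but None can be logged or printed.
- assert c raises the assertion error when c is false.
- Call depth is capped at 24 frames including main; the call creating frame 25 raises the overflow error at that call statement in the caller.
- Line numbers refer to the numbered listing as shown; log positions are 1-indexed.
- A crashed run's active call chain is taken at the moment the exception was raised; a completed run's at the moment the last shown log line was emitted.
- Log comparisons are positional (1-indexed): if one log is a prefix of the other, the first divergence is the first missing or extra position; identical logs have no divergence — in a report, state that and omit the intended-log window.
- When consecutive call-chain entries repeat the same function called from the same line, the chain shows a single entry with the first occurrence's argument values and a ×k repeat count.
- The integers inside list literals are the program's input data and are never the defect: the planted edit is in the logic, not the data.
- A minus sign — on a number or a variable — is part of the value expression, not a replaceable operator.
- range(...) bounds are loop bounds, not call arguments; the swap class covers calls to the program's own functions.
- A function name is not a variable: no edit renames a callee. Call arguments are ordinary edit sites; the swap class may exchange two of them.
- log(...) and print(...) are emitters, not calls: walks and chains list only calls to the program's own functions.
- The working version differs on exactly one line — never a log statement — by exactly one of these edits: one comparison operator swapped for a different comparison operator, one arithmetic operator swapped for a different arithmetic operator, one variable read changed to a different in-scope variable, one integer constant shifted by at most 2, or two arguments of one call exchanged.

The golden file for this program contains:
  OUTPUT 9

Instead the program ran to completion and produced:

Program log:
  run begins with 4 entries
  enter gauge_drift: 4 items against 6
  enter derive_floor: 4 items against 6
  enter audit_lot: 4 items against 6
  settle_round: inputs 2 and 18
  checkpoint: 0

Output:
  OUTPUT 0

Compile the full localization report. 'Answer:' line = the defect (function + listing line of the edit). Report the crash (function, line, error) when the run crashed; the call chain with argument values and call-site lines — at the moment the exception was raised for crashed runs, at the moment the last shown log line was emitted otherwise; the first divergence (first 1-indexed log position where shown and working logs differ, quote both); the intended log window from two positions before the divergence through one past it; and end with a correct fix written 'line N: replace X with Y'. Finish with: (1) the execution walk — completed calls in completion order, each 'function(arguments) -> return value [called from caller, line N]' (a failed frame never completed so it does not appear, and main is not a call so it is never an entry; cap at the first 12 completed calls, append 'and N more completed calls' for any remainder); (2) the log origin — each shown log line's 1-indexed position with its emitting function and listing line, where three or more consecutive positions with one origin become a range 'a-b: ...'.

Answer: the defect is in gauge_drift at line 23.
Key observation: Everything matches until log position 5, which reads 'settle_round: inputs 2 and 18' in place of 'settle_round: inputs 18 and 2'.
Call chain: main.
First divergence: position 5 — the shown line 'settle_round: inputs 2 and 18' should read 'settle_round: inputs 18 and 2'.
Intended log window:
  3: enter derive_floor: 4 items against 6
  4: enter audit_lot: 4 items against 6
  5: settle_round: inputs 18 and 2
  6: checkpoint: 9
Execution walk:
  audit_lot([8, 2, 9, 6], 6) -> 3  [called from derive_floor, line 9]
  derive_floor([8, 2, 9, 6], 6) -> 18  [called from gauge_drift, line 21]
  settle_round(2, 18) -> 0  [called from gauge_drift, line 23]
  gauge_drift([8, 2, 9, 6], 6) -> 0  [called from main, line 29]
Log origin:
  1: from main, line 28
  2: from gauge_drift, line 20
  3: from derive_floor, line 8
  4: from audit_lot, line 2
  5: from settle_round, line 14
  6: from main, line 30
A correct fix: line 23: replace `settle_round(2, slot)` with `settle_round(slot, 2)`.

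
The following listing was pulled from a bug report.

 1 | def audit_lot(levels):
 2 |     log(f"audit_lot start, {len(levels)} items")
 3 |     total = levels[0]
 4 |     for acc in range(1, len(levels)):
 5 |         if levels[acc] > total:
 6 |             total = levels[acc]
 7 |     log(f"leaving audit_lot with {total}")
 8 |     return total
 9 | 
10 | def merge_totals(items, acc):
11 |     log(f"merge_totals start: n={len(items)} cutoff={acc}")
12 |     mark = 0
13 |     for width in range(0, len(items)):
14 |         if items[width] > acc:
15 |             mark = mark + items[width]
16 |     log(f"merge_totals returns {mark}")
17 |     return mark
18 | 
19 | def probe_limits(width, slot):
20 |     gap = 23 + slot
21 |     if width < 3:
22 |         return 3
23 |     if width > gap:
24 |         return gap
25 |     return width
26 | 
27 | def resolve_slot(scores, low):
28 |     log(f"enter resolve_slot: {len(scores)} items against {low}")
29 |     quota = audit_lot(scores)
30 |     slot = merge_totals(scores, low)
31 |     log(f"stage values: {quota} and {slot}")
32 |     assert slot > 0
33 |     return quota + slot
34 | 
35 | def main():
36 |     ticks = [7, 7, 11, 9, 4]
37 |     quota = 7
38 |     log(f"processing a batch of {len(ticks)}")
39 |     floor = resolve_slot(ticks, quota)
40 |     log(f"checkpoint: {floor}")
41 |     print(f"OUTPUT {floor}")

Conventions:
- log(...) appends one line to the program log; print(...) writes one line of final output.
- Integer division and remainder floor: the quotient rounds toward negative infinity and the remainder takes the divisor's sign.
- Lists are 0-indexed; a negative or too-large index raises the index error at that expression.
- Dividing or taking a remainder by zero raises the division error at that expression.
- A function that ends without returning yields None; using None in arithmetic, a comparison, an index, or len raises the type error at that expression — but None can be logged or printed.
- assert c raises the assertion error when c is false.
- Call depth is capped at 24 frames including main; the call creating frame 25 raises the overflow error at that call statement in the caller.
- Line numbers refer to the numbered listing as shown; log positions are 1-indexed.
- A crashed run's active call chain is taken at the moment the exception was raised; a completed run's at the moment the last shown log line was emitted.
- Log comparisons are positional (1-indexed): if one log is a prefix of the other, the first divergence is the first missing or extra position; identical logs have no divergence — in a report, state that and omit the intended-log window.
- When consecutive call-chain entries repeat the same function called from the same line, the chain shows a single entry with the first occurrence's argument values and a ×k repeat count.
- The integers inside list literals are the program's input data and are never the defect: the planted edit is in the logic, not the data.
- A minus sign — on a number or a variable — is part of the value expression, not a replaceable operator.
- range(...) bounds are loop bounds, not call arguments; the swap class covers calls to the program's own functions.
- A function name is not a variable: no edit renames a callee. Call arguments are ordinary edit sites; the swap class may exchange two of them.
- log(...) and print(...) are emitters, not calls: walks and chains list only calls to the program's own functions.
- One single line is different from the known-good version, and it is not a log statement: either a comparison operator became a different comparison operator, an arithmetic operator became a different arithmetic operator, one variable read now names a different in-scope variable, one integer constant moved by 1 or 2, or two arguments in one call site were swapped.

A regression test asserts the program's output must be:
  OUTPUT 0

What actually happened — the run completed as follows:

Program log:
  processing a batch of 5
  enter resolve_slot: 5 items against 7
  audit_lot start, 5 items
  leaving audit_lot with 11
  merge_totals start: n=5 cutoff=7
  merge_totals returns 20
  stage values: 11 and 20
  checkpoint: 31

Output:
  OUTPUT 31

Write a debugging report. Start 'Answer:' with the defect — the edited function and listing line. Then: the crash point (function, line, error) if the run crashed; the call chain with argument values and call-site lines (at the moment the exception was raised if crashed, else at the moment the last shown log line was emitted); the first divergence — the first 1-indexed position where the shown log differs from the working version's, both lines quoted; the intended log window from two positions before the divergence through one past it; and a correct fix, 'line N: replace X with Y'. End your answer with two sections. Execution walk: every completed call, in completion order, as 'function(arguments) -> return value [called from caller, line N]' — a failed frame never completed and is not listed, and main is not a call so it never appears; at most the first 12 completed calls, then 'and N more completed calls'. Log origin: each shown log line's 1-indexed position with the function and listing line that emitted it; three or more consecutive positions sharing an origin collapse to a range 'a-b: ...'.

Answer: the defect is in resolve_slot at line 33.
The tell: Log line 8 is where behavior first shows: 'checkpoint: 31' appears instead of 'checkpoint: 0'.
Call chain: main.
First divergence: position 8 — shown 'checkpoint: 31', intended 'checkpoint: 0'.
Intended log window:
  6: merge_totals returns 20
  7: stage values: 11 and 20
  8: checkpoint: 0
Execution walk:
  audit_lot([7, 7, 11, 9, 4]) -> 11  [called from resolve_slot, line 29]
  merge_totals([7, 7, 11, 9, 4], 7) -> 20  [called from resolve_slot, line 30]
  resolve_slot([7, 7, 11, 9, 4], 7) -> 31  [called from main, line 39]
Log origins:
  1: from main, line 38
  2: from resolve_slot, line 28
  3: from audit_lot, line 2
  4: from audit_lot, line 7
  5: from merge_totals, line 11
  6: from merge_totals, line 16
  7: from resolve_slot, line 31
  8: from main, line 40
A correct fix: line 33: replace `+` with `//`.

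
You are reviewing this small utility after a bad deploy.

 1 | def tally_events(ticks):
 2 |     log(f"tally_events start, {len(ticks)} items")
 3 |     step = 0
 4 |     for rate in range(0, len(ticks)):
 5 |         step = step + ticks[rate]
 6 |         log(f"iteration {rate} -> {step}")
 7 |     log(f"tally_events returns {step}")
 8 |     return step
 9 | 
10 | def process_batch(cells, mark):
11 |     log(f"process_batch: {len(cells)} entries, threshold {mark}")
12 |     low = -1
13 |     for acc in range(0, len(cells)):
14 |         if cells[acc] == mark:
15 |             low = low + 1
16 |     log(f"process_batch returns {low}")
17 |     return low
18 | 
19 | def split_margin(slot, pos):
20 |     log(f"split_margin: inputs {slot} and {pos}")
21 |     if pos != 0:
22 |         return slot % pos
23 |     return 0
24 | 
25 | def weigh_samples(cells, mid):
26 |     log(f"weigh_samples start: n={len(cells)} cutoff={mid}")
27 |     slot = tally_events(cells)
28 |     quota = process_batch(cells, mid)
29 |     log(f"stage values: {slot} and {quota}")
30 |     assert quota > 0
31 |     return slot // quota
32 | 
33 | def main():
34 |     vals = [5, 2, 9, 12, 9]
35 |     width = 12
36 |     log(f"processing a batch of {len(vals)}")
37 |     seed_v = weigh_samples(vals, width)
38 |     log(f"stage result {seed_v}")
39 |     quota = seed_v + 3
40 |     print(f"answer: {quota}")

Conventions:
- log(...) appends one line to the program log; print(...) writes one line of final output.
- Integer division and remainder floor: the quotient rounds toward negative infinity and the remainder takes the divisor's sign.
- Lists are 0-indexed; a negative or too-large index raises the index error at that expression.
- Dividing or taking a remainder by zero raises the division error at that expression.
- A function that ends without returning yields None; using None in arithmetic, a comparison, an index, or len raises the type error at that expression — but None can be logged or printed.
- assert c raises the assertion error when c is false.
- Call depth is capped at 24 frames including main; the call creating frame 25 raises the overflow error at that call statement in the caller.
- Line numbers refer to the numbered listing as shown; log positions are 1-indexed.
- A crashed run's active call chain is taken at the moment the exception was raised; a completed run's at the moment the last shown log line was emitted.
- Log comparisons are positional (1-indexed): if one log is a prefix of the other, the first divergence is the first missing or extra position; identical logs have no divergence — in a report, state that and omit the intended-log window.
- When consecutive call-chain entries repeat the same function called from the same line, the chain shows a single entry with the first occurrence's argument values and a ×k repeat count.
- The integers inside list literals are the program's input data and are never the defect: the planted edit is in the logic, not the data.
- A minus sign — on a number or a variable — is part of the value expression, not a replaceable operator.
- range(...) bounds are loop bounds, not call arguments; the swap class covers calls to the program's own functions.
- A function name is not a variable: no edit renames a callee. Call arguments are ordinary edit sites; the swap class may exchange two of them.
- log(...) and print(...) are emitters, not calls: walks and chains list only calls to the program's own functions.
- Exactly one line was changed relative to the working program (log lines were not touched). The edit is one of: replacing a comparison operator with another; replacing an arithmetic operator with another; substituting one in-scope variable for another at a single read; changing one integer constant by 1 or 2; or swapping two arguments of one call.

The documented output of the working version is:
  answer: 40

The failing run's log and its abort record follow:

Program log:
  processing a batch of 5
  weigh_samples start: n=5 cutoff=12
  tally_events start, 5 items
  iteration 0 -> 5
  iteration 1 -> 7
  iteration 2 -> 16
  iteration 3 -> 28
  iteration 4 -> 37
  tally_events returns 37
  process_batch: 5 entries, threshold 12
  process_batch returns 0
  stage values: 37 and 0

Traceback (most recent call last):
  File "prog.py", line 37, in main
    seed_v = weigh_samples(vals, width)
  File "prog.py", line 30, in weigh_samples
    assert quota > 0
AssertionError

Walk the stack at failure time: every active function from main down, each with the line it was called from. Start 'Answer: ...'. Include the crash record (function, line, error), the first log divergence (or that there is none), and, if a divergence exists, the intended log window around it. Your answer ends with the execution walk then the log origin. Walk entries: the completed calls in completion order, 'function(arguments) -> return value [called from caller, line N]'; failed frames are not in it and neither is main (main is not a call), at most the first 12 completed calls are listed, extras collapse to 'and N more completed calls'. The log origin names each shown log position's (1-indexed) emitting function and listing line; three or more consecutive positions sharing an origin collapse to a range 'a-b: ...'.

Answer: main -> weigh_samples (called at line 37).
Key observation: The log first diverges at position 11: the faulty run prints 'process_batch returns 0' where the working version prints 'process_batch returns 1'.
Crash: weigh_samples, line 30, AssertionError.
First divergence: at position 11 the run shows 'process_batch returns 0' where the working version logs 'process_batch returns 1'.
Intended log window:
  9: tally_events returns 37
  10: process_batch: 5 entries, threshold 12
  11: process_batch returns 1
  12: stage values: 37 and 1
Execution walk:
  tally_events([5, 2, 9, 12, 9]) -> 37  [called from weigh_samples, line 27]
  process_batch([5, 2, 9, 12, 9], 12) -> 0  [called from weigh_samples, line 28]
Log origin:
  1 — main, line 36
  2 — weigh_samples, line 26
  3 — tally_events, line 2
  4-8 — tally_events, line 6
  9 — tally_events, line 7
  10 — process_batch, line 11
  11 — process_batch, line 16
  12 — weigh_samples, line 29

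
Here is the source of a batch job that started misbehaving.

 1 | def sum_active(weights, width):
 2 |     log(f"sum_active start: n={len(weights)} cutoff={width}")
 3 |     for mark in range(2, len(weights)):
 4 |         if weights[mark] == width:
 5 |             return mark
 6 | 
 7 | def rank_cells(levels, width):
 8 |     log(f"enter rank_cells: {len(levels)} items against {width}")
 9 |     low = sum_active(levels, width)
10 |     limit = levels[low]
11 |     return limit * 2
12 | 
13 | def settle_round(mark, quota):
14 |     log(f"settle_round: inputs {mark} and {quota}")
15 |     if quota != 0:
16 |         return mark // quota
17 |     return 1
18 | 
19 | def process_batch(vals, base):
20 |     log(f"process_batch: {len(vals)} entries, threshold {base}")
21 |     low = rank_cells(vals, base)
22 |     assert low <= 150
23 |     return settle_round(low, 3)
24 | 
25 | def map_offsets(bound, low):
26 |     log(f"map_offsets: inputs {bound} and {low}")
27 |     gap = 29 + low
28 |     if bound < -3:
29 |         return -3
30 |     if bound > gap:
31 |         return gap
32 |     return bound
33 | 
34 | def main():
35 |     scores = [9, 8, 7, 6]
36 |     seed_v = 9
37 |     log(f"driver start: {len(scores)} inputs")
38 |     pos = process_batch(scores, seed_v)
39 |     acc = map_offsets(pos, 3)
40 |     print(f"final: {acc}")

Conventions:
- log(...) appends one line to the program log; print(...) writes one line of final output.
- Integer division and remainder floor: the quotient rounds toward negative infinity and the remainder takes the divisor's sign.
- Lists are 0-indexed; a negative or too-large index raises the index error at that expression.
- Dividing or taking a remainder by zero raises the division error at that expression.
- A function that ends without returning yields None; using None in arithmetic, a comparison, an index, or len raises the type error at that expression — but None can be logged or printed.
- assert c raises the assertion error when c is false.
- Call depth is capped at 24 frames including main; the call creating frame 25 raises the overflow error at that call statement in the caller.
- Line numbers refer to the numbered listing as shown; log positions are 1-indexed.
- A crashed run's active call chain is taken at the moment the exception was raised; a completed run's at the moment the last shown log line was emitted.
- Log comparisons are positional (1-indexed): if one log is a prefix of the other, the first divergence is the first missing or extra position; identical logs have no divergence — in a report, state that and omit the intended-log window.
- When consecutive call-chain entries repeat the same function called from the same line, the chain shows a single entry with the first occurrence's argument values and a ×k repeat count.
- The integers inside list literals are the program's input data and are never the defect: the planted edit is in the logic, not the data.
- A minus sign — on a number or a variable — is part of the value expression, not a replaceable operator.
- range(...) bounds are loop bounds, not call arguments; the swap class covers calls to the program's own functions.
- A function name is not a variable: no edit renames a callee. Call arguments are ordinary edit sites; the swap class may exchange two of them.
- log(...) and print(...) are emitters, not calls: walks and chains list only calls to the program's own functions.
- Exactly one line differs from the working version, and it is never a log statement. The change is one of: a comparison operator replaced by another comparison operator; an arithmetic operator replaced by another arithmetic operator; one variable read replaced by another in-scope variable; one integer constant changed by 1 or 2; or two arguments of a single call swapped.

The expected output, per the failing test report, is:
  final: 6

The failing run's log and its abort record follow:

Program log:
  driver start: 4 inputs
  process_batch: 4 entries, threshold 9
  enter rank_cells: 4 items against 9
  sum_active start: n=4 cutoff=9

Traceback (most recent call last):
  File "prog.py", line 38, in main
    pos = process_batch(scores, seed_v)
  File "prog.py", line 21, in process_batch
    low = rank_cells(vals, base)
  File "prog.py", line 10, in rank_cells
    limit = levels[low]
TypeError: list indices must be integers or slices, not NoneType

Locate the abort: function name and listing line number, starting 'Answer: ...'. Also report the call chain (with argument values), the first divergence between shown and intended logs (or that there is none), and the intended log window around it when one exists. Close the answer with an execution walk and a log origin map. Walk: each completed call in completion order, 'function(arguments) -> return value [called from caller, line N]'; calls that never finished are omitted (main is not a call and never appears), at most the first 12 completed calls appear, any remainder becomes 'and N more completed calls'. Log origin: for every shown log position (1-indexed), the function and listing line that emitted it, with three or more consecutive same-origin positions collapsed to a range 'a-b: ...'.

Answer: the error was raised in rank_cells, line 10.
Key observation: After 4 matching log lines the faulty run goes silent, while the working version continues with 'settle_round: inputs 18 and 3'.
Call chain: main -> process_batch([9, 8, 7, 6], 9) (called at line 38) -> rank_cells([9, 8, 7, 6], 9) (called at line 21).
First divergence: position 5; the shown log stops at 4 lines while the working version next logs 'settle_round: inputs 18 and 3'.
Intended log window:
  3: enter rank_cells: 4 items against 9
  4: sum_active start: n=4 cutoff=9
  5: settle_round: inputs 18 and 3
  6: map_offsets: inputs 6 and 3
Execution walk:
  sum_active([9, 8, 7, 6], 9) -> None  [called from rank_cells, line 9]
Origin of each log line:
  1 — main, line 37
  2 — process_batch, line 20
  3 — rank_cells, line 8
  4 — sum_active, line 2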